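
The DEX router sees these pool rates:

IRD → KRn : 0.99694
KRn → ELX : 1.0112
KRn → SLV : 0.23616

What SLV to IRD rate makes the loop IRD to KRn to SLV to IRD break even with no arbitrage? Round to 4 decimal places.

4.2474

Known legs of the cycle: 0.99694 × 0.23616 = 0.2354373504
For no arbitrage the full-cycle product must be 1, so the missing rate is 1 / 0.2354373504 ≈ 4.247414.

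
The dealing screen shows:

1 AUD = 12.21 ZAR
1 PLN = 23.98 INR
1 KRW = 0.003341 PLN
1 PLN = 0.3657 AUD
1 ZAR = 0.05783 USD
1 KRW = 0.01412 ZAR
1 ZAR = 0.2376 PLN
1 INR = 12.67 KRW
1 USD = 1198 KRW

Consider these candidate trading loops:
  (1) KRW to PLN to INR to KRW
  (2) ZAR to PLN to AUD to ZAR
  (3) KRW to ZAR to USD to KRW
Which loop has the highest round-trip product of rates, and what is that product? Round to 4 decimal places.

1.0609

(1) 0.003341 × 23.98 × 12.67 = 1.01508
(2) 0.2376 × 0.3657 × 12.21 = 1.06093
(3) 0.01412 × 0.05783 × 1198 = 0.97824
Highest is cycle (2) at 1.0609 (>1, arbitrage).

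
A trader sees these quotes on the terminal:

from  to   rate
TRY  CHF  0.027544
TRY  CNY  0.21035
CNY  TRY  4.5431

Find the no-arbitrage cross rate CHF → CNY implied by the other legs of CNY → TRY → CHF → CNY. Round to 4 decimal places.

7.9914

Known legs of the cycle: 4.5431 × 0.027544 = 0.1251351464
For no arbitrage the full-cycle product must be 1, so the missing rate is 1 / 0.1251351464 ≈ 7.991360.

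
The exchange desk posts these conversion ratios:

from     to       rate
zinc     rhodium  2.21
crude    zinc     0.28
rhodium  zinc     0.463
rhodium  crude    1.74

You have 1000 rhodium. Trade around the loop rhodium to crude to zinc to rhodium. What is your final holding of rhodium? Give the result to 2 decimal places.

1000 rhodium × 1.74 = 1740 crude
1740 crude × 0.28 = 487.2 zinc
487.2 zinc × 2.21 = 1076.712 rhodium

1076.71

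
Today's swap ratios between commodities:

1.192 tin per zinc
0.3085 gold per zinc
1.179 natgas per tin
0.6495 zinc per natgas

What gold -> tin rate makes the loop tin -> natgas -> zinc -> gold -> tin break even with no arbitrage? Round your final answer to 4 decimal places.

Known legs of the cycle: 1.179 × 0.6495 × 0.3085 = 0.23623711425
For no arbitrage the full-cycle product must be 1, so the missing rate is 1 / 0.23623711425 ≈ 4.233035.

4.2330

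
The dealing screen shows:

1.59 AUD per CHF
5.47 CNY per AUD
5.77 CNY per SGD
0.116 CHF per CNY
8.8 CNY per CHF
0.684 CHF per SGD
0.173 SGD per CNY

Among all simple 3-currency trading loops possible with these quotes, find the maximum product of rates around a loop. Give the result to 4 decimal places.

1.0413

CHF→CNY→SGD→CHF: 8.8 × 0.173 × 0.684 = 1.04132
AUD→CNY→CHF→AUD: 5.47 × 0.116 × 1.59 = 1.00889
Maximum is CHF→CNY→SGD→CHF at 1.0413; arbitrage exists.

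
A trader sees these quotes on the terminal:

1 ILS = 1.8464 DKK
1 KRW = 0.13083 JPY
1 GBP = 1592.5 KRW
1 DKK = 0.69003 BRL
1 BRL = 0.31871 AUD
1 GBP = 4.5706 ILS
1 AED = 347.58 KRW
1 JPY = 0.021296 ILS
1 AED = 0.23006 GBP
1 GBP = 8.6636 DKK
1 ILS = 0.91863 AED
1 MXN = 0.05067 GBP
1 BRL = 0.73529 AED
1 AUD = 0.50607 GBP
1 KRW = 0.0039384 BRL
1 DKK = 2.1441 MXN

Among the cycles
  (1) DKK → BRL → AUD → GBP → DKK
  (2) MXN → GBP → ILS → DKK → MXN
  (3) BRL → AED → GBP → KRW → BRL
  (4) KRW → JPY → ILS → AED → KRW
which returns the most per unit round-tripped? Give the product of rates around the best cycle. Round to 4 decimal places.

1.0610

(1) 0.69003 × 0.31871 × 0.50607 × 8.6636 = 0.96421
(2) 0.05067 × 4.5706 × 1.8464 × 2.1441 = 0.91684
(3) 0.73529 × 0.23006 × 1592.5 × 0.0039384 = 1.06096
(4) 0.13083 × 0.021296 × 0.91863 × 347.58 = 0.88961
Highest is cycle (3) at 1.0610 (>1, arbitrage).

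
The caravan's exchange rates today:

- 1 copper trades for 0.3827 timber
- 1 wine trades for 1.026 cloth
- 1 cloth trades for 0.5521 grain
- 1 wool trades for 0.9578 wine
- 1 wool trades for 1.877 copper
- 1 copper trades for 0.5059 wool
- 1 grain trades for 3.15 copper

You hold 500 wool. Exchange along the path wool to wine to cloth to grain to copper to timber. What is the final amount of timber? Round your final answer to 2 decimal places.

327.02

500 wool × 0.9578 = 478.9 wine
478.9 wine × 1.026 = 491.3514 cloth
491.3514 cloth × 0.5521 = 271.27510794 grain
271.27510794 grain × 3.15 = 854.516590011 copper
854.516590011 copper × 0.3827 = 327.0234989972097 timber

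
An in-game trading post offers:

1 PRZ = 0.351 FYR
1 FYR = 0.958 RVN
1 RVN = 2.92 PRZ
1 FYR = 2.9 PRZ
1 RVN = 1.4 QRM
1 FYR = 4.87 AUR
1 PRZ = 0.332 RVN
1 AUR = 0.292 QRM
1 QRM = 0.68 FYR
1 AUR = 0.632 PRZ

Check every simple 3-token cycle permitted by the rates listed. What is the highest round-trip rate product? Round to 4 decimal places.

FYR→AUR→PRZ→FYR: 4.87 × 0.632 × 0.351 = 1.08032
FYR→RVN→PRZ→FYR: 0.958 × 2.92 × 0.351 = 0.98187
FYR→AUR→QRM→FYR: 4.87 × 0.292 × 0.68 = 0.96699
FYR→RVN→QRM→FYR: 0.958 × 1.4 × 0.68 = 0.91202
Maximum is FYR→AUR→PRZ→FYR at 1.0803; arbitrage exists.

1.0803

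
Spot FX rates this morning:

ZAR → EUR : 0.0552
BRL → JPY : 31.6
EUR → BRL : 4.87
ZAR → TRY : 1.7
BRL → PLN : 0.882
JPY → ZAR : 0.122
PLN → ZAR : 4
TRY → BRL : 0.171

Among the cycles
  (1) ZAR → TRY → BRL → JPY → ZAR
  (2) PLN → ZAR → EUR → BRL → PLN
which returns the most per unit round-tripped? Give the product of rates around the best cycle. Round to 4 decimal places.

(1) 1.7 × 0.171 × 31.6 × 0.122 = 1.12071
(2) 4 × 0.0552 × 4.87 × 0.882 = 0.94841
Highest is cycle (1) at 1.1207 (>1, arbitrage).

1.1207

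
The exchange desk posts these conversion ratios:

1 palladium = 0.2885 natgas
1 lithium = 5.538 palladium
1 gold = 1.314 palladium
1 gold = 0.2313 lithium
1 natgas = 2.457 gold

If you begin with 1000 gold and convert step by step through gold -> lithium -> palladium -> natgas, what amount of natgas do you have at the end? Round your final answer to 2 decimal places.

1000 gold × 0.2313 = 231.3 lithium
231.3 lithium × 5.538 = 1280.9394 palladium
1280.9394 palladium × 0.2885 = 369.5510169 natgas

369.55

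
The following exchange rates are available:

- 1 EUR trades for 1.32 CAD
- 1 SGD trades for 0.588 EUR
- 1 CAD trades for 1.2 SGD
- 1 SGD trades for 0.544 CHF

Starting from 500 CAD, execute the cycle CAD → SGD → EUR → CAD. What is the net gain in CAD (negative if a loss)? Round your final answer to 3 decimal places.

500 CAD × 1.2 = 600 SGD
600 SGD × 0.588 = 352.8 EUR
352.8 EUR × 1.32 = 465.696 CAD
Net change: 465.696 − 500 = -34.304 CAD

-34.304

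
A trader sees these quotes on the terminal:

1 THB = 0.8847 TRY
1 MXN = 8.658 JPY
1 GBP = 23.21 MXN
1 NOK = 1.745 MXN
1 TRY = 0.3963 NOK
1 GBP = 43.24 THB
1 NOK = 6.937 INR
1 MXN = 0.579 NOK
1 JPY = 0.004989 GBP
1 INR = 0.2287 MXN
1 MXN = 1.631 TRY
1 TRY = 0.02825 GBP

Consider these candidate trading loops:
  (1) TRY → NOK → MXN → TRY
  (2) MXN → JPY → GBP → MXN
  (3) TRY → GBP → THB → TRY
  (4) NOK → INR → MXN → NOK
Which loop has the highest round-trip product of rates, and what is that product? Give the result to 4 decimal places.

(1) 0.3963 × 1.745 × 1.631 = 1.12791
(2) 8.658 × 0.004989 × 23.21 = 1.00255
(3) 0.02825 × 43.24 × 0.8847 = 1.08069
(4) 6.937 × 0.2287 × 0.579 = 0.91858
Highest is cycle (1) at 1.1279 (>1, arbitrage).

1.1279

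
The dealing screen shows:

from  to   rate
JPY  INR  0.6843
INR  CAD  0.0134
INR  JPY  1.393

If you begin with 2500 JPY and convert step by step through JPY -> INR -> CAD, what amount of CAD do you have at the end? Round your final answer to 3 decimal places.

2500 JPY × 0.6843 = 1710.75 INR
1710.75 INR × 0.0134 = 22.92405 CAD

22.924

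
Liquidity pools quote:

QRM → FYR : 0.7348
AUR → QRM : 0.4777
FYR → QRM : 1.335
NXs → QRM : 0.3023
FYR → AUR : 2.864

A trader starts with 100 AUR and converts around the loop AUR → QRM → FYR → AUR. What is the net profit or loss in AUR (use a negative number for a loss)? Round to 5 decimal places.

0.53040

100 AUR × 0.4777 = 47.77 QRM
47.77 QRM × 0.7348 = 35.101396 FYR
35.101396 FYR × 2.864 = 100.530398144 AUR
Net change: 100.530398144 − 100 = 0.530398144 AUR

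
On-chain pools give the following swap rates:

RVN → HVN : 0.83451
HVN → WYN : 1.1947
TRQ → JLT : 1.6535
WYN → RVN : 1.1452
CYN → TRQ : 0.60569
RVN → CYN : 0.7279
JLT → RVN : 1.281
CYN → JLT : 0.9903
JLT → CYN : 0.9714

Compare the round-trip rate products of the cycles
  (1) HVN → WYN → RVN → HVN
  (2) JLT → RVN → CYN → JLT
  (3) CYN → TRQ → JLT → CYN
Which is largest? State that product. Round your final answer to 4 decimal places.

(1) 1.1947 × 1.1452 × 0.83451 = 1.14175
(2) 1.281 × 0.7279 × 0.9903 = 0.92340
(3) 0.60569 × 1.6535 × 0.9714 = 0.97287
Highest is cycle (1) at 1.1418 (>1, arbitrage).

1.1418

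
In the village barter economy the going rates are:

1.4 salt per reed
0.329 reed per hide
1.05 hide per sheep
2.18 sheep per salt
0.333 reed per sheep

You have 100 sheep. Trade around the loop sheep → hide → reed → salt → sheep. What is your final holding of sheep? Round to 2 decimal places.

100 sheep × 1.05 = 105 hide
105 hide × 0.329 = 34.545 reed
34.545 reed × 1.4 = 48.363 salt
48.363 salt × 2.18 = 105.43134 sheep

105.43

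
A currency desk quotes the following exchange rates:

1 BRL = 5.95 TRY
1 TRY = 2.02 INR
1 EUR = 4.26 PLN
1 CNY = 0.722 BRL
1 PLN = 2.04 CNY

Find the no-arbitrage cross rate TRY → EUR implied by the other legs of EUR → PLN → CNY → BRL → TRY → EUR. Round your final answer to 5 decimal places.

0.02679

Known legs of the cycle: 4.26 × 2.04 × 0.722 × 5.95 = 37.33308936
For no arbitrage the full-cycle product must be 1, so the missing rate is 1 / 37.33308936 ≈ 0.0267859.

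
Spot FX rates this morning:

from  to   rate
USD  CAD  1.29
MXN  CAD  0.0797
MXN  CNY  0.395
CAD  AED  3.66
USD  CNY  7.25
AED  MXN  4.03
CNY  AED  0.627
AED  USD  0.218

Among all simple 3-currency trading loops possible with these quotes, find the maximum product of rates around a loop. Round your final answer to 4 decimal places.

CAD→AED→MXN→CAD: 3.66 × 4.03 × 0.0797 = 1.17556
CAD→AED→USD→CAD: 3.66 × 0.218 × 1.29 = 1.02927
AED→MXN→CNY→AED: 4.03 × 0.395 × 0.627 = 0.99809
USD→CNY→AED→USD: 7.25 × 0.627 × 0.218 = 0.99097
Maximum is CAD→AED→MXN→CAD at 1.1756; arbitrage exists.

1.1756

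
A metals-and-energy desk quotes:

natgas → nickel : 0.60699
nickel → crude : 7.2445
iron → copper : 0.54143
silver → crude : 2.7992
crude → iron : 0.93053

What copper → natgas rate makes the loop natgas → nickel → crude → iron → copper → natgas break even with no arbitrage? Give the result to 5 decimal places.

Known legs of the cycle: 0.60699 × 7.2445 × 0.93053 × 0.54143 = 2.2154535458110552845
For no arbitrage the full-cycle product must be 1, so the missing rate is 1 / 2.2154535458110552845 ≈ 0.4513748.

0.45137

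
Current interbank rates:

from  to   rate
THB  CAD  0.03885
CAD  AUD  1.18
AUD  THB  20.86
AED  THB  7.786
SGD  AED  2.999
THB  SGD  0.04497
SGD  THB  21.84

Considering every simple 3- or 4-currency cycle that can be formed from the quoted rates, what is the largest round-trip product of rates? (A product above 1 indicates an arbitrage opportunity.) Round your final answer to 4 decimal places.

1.0501

THB→SGD→AED→THB: 0.04497 × 2.999 × 7.786 = 1.05006
THB→CAD→AUD→THB: 0.03885 × 1.18 × 20.86 = 0.95628
Maximum is THB→SGD→AED→THB at 1.0501; arbitrage exists.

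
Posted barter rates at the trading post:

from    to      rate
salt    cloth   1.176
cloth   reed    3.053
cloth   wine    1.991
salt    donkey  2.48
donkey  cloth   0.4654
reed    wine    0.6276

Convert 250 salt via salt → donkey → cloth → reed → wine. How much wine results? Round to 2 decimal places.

552.88

250 salt × 2.48 = 620 donkey
620 donkey × 0.4654 = 288.548 cloth
288.548 cloth × 3.053 = 880.937044 reed
880.937044 reed × 0.6276 = 552.8760888144 wine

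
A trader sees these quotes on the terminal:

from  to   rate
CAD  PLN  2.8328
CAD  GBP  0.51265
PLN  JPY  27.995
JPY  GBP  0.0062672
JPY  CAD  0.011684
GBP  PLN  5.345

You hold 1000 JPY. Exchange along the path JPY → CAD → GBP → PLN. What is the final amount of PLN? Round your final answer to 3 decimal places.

32.015

1000 JPY × 0.011684 = 11.684 CAD
11.684 CAD × 0.51265 = 5.9898026 GBP
5.9898026 GBP × 5.345 = 32.015494897 PLN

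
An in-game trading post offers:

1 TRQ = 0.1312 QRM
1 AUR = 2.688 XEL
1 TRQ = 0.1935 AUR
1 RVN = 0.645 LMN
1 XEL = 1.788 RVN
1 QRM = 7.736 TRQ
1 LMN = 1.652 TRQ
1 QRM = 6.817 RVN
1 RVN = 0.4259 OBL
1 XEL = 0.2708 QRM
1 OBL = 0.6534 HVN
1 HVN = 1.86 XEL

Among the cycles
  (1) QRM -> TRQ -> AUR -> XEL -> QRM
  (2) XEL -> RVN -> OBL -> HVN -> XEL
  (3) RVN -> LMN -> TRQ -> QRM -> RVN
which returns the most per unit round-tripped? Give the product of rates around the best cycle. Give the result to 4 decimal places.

(1) 7.736 × 0.1935 × 2.688 × 0.2708 = 1.08962
(2) 1.788 × 0.4259 × 0.6534 × 1.86 = 0.92548
(3) 0.645 × 1.652 × 0.1312 × 6.817 = 0.95301
Highest is cycle (1) at 1.0896 (>1, arbitrage).

1.0896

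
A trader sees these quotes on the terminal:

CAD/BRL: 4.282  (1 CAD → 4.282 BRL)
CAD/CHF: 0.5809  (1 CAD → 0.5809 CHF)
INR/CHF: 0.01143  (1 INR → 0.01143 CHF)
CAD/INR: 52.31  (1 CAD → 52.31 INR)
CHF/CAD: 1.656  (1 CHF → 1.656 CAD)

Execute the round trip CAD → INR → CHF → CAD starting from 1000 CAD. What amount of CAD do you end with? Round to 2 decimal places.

1000 CAD × 52.31 = 52310 INR
52310 INR × 0.01143 = 597.9033 CHF
597.9033 CHF × 1.656 = 990.1278648 CAD

990.13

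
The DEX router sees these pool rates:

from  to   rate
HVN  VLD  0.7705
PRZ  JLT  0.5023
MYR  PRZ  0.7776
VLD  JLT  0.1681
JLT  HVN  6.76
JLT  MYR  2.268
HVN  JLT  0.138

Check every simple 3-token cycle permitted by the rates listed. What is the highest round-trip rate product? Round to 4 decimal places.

PRZ→JLT→MYR→PRZ: 0.5023 × 2.268 × 0.7776 = 0.88585
HVN→VLD→JLT→HVN: 0.7705 × 0.1681 × 6.76 = 0.87556
Maximum is PRZ→JLT→MYR→PRZ at 0.8859; no arbitrage — every cycle loses value.

0.8859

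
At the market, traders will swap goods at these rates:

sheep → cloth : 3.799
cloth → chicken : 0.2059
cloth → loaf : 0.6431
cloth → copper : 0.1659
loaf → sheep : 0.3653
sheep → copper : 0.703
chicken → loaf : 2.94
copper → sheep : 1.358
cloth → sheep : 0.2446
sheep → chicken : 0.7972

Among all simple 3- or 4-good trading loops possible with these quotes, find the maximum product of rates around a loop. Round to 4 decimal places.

0.8925

sheep→cloth→loaf→sheep: 3.799 × 0.6431 × 0.3653 = 0.89248
chicken→loaf→sheep→chicken: 2.94 × 0.3653 × 0.7972 = 0.85618
sheep→cloth→copper→sheep: 3.799 × 0.1659 × 1.358 = 0.85589
chicken→loaf→sheep→cloth→chicken: 2.94 × 0.3653 × 3.799 × 0.2059 = 0.84008
Maximum is sheep→cloth→loaf→sheep at 0.8925; no arbitrage — every cycle loses value.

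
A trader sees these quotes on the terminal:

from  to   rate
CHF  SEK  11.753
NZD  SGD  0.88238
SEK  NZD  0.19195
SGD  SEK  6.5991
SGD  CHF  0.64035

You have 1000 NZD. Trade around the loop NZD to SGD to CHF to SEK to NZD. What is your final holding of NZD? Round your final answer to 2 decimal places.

1000 NZD × 0.88238 = 882.38 SGD
882.38 SGD × 0.64035 = 565.032033 CHF
565.032033 CHF × 11.753 = 6640.821483849 SEK
6640.821483849 SEK × 0.19195 = 1274.70568382481555 NZD

1274.71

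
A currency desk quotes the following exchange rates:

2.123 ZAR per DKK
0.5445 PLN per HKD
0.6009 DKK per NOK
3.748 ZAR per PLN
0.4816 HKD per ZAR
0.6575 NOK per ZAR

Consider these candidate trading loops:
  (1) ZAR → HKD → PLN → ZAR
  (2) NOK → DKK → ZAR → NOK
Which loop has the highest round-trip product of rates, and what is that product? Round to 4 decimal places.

0.9828

(1) 0.4816 × 0.5445 × 3.748 = 0.98284
(2) 0.6009 × 2.123 × 0.6575 = 0.83878
Highest is cycle (1) at 0.9828 (≤1, no arbitrage).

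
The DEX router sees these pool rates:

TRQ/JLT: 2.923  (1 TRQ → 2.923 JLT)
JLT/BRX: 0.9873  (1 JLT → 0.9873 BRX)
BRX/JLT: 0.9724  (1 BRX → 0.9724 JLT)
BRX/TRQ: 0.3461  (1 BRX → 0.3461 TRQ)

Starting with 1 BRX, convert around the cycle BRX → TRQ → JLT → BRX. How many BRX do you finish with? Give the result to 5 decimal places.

0.99880

1 BRX × 0.3461 = 0.3461 TRQ
0.3461 TRQ × 2.923 = 1.0116503 JLT
1.0116503 JLT × 0.9873 = 0.99880234119 BRX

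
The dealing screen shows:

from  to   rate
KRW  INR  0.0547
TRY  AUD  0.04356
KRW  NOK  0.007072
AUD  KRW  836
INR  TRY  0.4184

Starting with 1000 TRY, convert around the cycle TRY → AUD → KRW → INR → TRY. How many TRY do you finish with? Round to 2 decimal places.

833.44

1000 TRY × 0.04356 = 43.56 AUD
43.56 AUD × 836 = 36416.16 KRW
36416.16 KRW × 0.0547 = 1991.963952 INR
1991.963952 INR × 0.4184 = 833.4377175168 TRY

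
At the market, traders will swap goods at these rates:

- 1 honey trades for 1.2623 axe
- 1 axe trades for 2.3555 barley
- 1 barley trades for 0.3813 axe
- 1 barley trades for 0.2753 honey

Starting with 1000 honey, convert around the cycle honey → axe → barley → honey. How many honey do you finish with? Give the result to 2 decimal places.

818.56

1000 honey × 1.2623 = 1262.3 axe
1262.3 axe × 2.3555 = 2973.34765 barley
2973.34765 barley × 0.2753 = 818.562608045 honey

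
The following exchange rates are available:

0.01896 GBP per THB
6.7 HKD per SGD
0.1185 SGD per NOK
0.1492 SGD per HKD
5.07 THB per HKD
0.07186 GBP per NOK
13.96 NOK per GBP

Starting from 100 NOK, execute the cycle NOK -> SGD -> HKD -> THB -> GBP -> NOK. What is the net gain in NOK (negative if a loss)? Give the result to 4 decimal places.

6.5430

100 NOK × 0.1185 = 11.85 SGD
11.85 SGD × 6.7 = 79.395 HKD
79.395 HKD × 5.07 = 402.53265 THB
402.53265 THB × 0.01896 = 7.632019044 GBP
7.632019044 GBP × 13.96 = 106.54298585424 NOK
Net change: 106.54298585424 − 100 = 6.54298585424 NOK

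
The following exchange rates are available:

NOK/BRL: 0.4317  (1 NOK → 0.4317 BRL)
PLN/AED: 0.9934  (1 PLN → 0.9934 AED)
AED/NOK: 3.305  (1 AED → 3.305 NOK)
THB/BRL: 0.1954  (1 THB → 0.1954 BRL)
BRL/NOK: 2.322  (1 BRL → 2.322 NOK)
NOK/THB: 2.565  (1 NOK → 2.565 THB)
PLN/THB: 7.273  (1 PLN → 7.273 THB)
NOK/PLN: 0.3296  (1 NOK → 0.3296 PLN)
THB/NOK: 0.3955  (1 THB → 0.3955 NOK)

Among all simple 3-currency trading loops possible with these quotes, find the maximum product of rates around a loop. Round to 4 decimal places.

THB→BRL→NOK→THB: 0.1954 × 2.322 × 2.565 = 1.16379
NOK→PLN→AED→NOK: 0.3296 × 0.9934 × 3.305 = 1.08214
THB→NOK→PLN→THB: 0.3955 × 0.3296 × 7.273 = 0.94809
Maximum is THB→BRL→NOK→THB at 1.1638; arbitrage exists.

1.1638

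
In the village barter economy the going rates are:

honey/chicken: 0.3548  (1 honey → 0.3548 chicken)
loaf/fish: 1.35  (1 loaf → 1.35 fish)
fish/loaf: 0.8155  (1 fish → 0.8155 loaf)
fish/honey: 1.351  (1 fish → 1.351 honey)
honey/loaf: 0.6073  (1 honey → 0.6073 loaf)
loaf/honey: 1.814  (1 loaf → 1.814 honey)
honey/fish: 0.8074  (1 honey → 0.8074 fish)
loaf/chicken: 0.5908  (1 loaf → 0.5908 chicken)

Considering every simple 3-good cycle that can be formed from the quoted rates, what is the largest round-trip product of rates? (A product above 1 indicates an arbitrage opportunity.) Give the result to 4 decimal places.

loaf→honey→fish→loaf: 1.814 × 0.8074 × 0.8155 = 1.19440
loaf→fish→honey→loaf: 1.35 × 1.351 × 0.6073 = 1.10762
Maximum is loaf→honey→fish→loaf at 1.1944; arbitrage exists.

1.1944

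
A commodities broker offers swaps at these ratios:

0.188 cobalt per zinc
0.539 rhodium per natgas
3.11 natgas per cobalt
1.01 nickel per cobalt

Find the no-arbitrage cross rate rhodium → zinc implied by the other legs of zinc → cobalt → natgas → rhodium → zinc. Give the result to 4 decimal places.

Known legs of the cycle: 0.188 × 3.11 × 0.539 = 0.31514252
For no arbitrage the full-cycle product must be 1, so the missing rate is 1 / 0.31514252 ≈ 3.173167.

3.1732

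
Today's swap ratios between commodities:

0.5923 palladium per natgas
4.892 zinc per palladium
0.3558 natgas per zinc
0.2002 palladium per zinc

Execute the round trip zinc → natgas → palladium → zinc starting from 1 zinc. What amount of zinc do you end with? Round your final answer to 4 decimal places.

1 zinc × 0.3558 = 0.3558 natgas
0.3558 natgas × 0.5923 = 0.21074034 palladium
0.21074034 palladium × 4.892 = 1.03094174328 zinc

1.0309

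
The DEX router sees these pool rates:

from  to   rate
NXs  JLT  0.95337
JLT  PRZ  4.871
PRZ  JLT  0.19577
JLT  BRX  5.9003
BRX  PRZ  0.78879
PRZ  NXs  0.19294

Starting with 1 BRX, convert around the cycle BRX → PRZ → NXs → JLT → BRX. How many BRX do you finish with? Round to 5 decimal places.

0.85609

1 BRX × 0.78879 = 0.78879 PRZ
0.78879 PRZ × 0.19294 = 0.1521891426 NXs
0.1521891426 NXs × 0.95337 = 0.145092562880562 JLT
0.145092562880562 JLT × 5.9003 = 0.8560896487641799686 BRX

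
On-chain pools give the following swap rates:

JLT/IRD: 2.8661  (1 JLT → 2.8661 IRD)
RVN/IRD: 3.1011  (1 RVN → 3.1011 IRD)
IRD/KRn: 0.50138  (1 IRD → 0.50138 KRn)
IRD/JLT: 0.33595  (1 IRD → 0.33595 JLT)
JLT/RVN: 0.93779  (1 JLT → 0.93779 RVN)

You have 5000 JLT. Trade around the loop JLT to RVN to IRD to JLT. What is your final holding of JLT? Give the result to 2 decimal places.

5000 JLT × 0.93779 = 4688.95 RVN
4688.95 RVN × 3.1011 = 14540.902845 IRD
14540.902845 IRD × 0.33595 = 4885.01631077775 JLT

4885.02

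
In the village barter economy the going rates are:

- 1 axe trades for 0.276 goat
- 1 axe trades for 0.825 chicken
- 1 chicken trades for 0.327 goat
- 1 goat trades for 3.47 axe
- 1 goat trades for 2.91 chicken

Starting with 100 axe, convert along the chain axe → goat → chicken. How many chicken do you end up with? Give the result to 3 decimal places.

80.316

100 axe × 0.276 = 27.6 goat
27.6 goat × 2.91 = 80.316 chicken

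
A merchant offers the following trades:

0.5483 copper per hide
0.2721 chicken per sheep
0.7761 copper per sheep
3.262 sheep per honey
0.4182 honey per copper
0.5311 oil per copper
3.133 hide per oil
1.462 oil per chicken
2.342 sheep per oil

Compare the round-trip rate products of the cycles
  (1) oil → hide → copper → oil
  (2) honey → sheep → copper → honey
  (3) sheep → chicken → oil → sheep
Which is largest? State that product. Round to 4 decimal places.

(1) 3.133 × 0.5483 × 0.5311 = 0.91234
(2) 3.262 × 0.7761 × 0.4182 = 1.05873
(3) 0.2721 × 1.462 × 2.342 = 0.93167
Highest is cycle (2) at 1.0587 (>1, arbitrage).

1.0587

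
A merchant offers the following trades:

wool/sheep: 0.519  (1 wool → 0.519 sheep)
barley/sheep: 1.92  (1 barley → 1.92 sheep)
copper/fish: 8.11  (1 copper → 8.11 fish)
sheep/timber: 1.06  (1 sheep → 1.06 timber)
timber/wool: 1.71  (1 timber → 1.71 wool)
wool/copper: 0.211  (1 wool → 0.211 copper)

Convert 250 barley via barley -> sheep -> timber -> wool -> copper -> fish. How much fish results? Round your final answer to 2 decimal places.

1488.83

250 barley × 1.92 = 480 sheep
480 sheep × 1.06 = 508.8 timber
508.8 timber × 1.71 = 870.048 wool
870.048 wool × 0.211 = 183.580128 copper
183.580128 copper × 8.11 = 1488.83483808 fish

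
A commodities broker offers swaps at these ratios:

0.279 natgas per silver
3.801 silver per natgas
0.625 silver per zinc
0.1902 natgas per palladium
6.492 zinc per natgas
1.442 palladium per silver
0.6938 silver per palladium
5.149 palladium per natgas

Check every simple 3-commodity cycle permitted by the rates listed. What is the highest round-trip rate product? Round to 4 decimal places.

1.1320

zinc→silver→natgas→zinc: 0.625 × 0.279 × 6.492 = 1.13204
palladium→natgas→silver→palladium: 0.1902 × 3.801 × 1.442 = 1.04249
palladium→silver→natgas→palladium: 0.6938 × 0.279 × 5.149 = 0.99669
Maximum is zinc→silver→natgas→zinc at 1.1320; arbitrage exists.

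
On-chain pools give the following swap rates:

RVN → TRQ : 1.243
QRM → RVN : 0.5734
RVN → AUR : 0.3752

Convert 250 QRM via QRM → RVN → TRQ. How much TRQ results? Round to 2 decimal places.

178.18

250 QRM × 0.5734 = 143.35 RVN
143.35 RVN × 1.243 = 178.18405 TRQ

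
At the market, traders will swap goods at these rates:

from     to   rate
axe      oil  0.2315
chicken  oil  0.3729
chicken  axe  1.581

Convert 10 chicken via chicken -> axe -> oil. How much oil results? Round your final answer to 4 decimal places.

3.6600

10 chicken × 1.581 = 15.81 axe
15.81 axe × 0.2315 = 3.660015 oil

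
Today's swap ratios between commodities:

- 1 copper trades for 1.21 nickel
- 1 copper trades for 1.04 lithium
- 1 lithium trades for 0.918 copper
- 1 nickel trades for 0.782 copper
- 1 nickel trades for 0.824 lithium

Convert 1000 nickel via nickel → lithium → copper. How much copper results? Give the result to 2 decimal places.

756.43

1000 nickel × 0.824 = 824 lithium
824 lithium × 0.918 = 756.432 copper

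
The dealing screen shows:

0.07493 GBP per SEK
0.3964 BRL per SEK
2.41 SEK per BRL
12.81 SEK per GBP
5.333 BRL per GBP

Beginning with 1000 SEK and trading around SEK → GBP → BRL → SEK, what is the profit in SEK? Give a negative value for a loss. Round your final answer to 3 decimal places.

1000 SEK × 0.07493 = 74.93 GBP
74.93 GBP × 5.333 = 399.60169 BRL
399.60169 BRL × 2.41 = 963.0400729 SEK
Net change: 963.0400729 − 1000 = -36.9599271 SEK

-36.960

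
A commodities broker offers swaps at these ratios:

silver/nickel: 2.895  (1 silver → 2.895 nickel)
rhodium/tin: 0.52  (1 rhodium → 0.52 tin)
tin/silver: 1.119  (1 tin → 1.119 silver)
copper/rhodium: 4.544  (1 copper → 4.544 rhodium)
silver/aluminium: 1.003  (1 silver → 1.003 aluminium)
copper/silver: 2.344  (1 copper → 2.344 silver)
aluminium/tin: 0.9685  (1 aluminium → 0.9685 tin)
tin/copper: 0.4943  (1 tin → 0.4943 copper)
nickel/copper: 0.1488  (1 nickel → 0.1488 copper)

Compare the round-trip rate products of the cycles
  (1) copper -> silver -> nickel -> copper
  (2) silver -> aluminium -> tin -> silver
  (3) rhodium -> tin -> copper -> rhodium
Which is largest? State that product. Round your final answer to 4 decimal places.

(1) 2.344 × 2.895 × 0.1488 = 1.00974
(2) 1.003 × 0.9685 × 1.119 = 1.08700
(3) 0.52 × 0.4943 × 4.544 = 1.16797
Highest is cycle (3) at 1.1680 (>1, arbitrage).

1.1680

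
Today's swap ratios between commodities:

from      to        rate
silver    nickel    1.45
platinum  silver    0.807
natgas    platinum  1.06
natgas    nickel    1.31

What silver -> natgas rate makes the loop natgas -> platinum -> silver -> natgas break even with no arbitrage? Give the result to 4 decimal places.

Known legs of the cycle: 1.06 × 0.807 = 0.85542
For no arbitrage the full-cycle product must be 1, so the missing rate is 1 / 0.85542 ≈ 1.169016.

1.1690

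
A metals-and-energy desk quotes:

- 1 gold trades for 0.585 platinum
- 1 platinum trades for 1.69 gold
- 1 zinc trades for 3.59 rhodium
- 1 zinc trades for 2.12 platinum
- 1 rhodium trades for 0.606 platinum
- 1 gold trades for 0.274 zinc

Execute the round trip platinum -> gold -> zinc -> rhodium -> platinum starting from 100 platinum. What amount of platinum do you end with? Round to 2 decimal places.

100.74

100 platinum × 1.69 = 169 gold
169 gold × 0.274 = 46.306 zinc
46.306 zinc × 3.59 = 166.23854 rhodium
166.23854 rhodium × 0.606 = 100.74055524 platinum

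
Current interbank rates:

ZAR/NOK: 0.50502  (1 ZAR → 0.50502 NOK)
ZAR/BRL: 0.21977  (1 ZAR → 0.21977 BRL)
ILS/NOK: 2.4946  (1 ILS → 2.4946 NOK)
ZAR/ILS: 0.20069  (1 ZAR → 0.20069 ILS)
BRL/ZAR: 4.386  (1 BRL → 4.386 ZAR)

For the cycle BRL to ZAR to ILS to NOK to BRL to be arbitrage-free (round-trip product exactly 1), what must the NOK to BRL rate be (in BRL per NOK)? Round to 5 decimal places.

Known legs of the cycle: 4.386 × 0.20069 × 2.4946 = 2.195812627764
For no arbitrage the full-cycle product must be 1, so the missing rate is 1 / 2.195812627764 ≈ 0.4554123.

0.45541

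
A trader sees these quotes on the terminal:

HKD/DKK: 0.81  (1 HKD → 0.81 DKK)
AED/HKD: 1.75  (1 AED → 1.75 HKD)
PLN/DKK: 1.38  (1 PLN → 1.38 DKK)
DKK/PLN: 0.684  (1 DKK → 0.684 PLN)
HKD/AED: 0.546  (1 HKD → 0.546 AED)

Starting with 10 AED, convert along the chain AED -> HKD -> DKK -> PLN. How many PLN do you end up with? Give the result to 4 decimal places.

9.6957

10 AED × 1.75 = 17.5 HKD
17.5 HKD × 0.81 = 14.175 DKK
14.175 DKK × 0.684 = 9.6957 PLN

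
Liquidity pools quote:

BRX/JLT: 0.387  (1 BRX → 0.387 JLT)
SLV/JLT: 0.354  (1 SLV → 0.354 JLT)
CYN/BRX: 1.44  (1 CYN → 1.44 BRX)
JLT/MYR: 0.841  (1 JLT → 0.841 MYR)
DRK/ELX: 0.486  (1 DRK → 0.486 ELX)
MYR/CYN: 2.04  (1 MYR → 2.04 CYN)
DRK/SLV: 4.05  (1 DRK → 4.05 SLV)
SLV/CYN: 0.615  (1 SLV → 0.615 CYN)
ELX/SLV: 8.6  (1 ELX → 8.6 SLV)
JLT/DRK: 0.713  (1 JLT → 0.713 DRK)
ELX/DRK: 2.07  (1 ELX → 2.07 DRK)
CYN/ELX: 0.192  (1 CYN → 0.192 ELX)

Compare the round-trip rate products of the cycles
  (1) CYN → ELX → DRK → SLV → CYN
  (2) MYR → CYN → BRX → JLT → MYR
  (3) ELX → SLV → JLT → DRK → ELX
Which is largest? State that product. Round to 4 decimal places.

1.0549

(1) 0.192 × 2.07 × 4.05 × 0.615 = 0.98992
(2) 2.04 × 1.44 × 0.387 × 0.841 = 0.95609
(3) 8.6 × 0.354 × 0.713 × 0.486 = 1.05494
Highest is cycle (3) at 1.0549 (>1, arbitrage).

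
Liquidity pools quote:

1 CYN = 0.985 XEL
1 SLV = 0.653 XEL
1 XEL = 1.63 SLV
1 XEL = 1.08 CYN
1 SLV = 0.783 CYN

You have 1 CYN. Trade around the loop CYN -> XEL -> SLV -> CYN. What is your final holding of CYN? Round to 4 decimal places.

1 CYN × 0.985 = 0.985 XEL
0.985 XEL × 1.63 = 1.60555 SLV
1.60555 SLV × 0.783 = 1.25714565 CYN

1.2571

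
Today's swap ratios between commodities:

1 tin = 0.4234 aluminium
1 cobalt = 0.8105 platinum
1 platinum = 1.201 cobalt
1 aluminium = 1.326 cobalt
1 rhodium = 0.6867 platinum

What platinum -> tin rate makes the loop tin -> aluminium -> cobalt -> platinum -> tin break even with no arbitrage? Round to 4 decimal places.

2.1976

Known legs of the cycle: 0.4234 × 1.326 × 0.8105 = 0.4550377182
For no arbitrage the full-cycle product must be 1, so the missing rate is 1 / 0.4550377182 ≈ 2.197620.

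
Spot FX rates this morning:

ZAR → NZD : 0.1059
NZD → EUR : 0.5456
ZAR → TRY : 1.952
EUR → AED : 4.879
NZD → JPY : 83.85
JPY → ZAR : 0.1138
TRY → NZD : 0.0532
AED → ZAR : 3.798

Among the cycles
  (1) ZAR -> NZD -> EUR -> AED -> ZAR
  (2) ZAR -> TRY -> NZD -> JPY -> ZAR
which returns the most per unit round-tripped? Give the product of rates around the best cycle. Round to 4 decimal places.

(1) 0.1059 × 0.5456 × 4.879 × 3.798 = 1.07067
(2) 1.952 × 0.0532 × 83.85 × 0.1138 = 0.99092
Highest is cycle (1) at 1.0707 (>1, arbitrage).

1.0707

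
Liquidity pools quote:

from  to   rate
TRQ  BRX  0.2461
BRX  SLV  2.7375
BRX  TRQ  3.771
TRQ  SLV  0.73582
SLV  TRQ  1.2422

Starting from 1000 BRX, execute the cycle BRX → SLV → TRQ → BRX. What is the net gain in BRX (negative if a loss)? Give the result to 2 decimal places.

-163.13

1000 BRX × 2.7375 = 2737.5 SLV
2737.5 SLV × 1.2422 = 3400.5225 TRQ
3400.5225 TRQ × 0.2461 = 836.86858725 BRX
Net change: 836.86858725 − 1000 = -163.13141275 BRX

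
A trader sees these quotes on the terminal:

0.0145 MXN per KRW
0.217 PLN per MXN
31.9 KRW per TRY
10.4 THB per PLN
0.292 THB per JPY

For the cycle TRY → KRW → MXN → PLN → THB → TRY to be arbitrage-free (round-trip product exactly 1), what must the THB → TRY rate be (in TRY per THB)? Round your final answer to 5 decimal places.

0.95796

Known legs of the cycle: 31.9 × 0.0145 × 0.217 × 10.4 = 1.04388284
For no arbitrage the full-cycle product must be 1, so the missing rate is 1 / 1.04388284 ≈ 0.9579619.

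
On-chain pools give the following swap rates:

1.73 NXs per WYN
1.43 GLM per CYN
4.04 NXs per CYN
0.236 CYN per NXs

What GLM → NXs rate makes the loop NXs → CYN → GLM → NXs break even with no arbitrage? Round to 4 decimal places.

2.9631

Known legs of the cycle: 0.236 × 1.43 = 0.33748
For no arbitrage the full-cycle product must be 1, so the missing rate is 1 / 0.33748 ≈ 2.963139.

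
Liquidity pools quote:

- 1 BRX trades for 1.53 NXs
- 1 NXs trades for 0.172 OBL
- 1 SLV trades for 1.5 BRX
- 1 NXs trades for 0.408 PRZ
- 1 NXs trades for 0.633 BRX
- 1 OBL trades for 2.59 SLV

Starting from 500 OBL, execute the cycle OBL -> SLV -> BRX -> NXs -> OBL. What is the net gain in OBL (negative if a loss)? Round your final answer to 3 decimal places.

500 OBL × 2.59 = 1295 SLV
1295 SLV × 1.5 = 1942.5 BRX
1942.5 BRX × 1.53 = 2972.025 NXs
2972.025 NXs × 0.172 = 511.1883 OBL
Net change: 511.1883 − 500 = 11.1883 OBL

11.188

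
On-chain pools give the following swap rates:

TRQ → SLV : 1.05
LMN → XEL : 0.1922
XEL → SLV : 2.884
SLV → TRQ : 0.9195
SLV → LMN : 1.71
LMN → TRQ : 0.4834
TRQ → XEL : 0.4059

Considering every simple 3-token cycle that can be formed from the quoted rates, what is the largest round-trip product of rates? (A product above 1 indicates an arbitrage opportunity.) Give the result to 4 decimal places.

1.0764

XEL→SLV→TRQ→XEL: 2.884 × 0.9195 × 0.4059 = 1.07638
XEL→SLV→LMN→XEL: 2.884 × 1.71 × 0.1922 = 0.94786
TRQ→SLV→LMN→TRQ: 1.05 × 1.71 × 0.4834 = 0.86794
Maximum is XEL→SLV→TRQ→XEL at 1.0764; arbitrage exists.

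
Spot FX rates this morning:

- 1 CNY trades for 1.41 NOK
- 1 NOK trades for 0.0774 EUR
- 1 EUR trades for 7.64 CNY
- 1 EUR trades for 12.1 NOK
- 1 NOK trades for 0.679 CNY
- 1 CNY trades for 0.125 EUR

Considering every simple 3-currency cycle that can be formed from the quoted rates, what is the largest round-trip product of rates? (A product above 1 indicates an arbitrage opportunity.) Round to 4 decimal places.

EUR→NOK→CNY→EUR: 12.1 × 0.679 × 0.125 = 1.02699
EUR→CNY→NOK→EUR: 7.64 × 1.41 × 0.0774 = 0.83378
Maximum is EUR→NOK→CNY→EUR at 1.0270; arbitrage exists.

1.0270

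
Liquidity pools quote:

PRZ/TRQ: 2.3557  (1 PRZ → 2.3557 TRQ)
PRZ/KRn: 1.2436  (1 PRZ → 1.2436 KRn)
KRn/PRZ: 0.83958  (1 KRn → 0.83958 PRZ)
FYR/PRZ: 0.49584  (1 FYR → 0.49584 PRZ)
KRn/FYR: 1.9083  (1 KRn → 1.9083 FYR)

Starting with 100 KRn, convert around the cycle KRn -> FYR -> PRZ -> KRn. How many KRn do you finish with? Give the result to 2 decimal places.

100 KRn × 1.9083 = 190.83 FYR
190.83 FYR × 0.49584 = 94.6211472 PRZ
94.6211472 PRZ × 1.2436 = 117.67085865792 KRn

117.67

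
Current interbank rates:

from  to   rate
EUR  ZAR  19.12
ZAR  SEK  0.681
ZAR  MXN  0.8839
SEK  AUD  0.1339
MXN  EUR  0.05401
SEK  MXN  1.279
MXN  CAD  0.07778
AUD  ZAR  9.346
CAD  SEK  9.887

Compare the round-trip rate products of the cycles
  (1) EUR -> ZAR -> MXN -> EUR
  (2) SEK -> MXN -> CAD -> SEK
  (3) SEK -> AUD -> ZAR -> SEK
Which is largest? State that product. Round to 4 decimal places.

(1) 19.12 × 0.8839 × 0.05401 = 0.91278
(2) 1.279 × 0.07778 × 9.887 = 0.98356
(3) 0.1339 × 9.346 × 0.681 = 0.85222
Highest is cycle (2) at 0.9836 (≤1, no arbitrage).

0.9836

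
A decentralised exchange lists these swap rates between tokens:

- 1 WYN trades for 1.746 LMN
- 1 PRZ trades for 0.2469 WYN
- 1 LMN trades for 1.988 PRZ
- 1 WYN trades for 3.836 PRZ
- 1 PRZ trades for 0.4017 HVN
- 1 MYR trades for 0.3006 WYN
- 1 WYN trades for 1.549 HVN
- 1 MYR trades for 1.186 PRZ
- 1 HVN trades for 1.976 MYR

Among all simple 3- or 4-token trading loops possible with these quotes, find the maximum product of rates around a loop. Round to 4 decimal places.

0.9414

HVN→MYR→PRZ→HVN: 1.976 × 1.186 × 0.4017 = 0.94140
HVN→MYR→WYN→HVN: 1.976 × 0.3006 × 1.549 = 0.92008
HVN→MYR→WYN→PRZ→HVN: 1.976 × 0.3006 × 3.836 × 0.4017 = 0.91529
HVN→MYR→PRZ→WYN→HVN: 1.976 × 1.186 × 0.2469 × 1.549 = 0.89628
LMN→PRZ→WYN→LMN: 1.988 × 0.2469 × 1.746 = 0.85700
Maximum is HVN→MYR→PRZ→HVN at 0.9414; no arbitrage — every cycle loses value.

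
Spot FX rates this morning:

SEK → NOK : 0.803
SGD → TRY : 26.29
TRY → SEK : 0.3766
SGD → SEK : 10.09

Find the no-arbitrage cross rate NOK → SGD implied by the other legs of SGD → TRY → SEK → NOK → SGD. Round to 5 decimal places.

0.12578

Known legs of the cycle: 26.29 × 0.3766 × 0.803 = 7.950353642
For no arbitrage the full-cycle product must be 1, so the missing rate is 1 / 7.950353642 ≈ 0.1257806.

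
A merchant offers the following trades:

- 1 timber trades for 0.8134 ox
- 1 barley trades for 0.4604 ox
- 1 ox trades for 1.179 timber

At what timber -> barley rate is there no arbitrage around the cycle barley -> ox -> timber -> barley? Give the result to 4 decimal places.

Known legs of the cycle: 0.4604 × 1.179 = 0.5428116
For no arbitrage the full-cycle product must be 1, so the missing rate is 1 / 0.5428116 ≈ 1.842260.

1.8423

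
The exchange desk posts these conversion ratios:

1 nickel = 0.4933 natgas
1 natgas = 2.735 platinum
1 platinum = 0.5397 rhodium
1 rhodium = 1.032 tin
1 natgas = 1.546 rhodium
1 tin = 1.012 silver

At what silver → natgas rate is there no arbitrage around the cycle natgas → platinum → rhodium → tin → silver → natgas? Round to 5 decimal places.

Known legs of the cycle: 2.735 × 0.5397 × 1.032 × 1.012 = 1.541593812528
For no arbitrage the full-cycle product must be 1, so the missing rate is 1 / 1.541593812528 ≈ 0.6486793.

0.64868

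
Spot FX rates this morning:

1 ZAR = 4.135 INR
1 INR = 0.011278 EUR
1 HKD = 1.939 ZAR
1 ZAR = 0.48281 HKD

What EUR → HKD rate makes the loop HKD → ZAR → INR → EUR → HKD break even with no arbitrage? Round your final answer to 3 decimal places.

11.059

Known legs of the cycle: 1.939 × 4.135 × 0.011278 = 0.09042435367
For no arbitrage the full-cycle product must be 1, so the missing rate is 1 / 0.09042435367 ≈ 11.05897.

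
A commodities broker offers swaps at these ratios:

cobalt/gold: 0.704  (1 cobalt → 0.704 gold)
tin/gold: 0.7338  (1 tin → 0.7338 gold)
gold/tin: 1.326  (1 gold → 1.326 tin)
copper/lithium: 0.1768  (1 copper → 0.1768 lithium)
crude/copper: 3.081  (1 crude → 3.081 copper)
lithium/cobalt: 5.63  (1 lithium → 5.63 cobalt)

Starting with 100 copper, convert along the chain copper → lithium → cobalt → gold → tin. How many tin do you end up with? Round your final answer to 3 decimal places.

100 copper × 0.1768 = 17.68 lithium
17.68 lithium × 5.63 = 99.5384 cobalt
99.5384 cobalt × 0.704 = 70.0750336 gold
70.0750336 gold × 1.326 = 92.9194945536 tin

92.919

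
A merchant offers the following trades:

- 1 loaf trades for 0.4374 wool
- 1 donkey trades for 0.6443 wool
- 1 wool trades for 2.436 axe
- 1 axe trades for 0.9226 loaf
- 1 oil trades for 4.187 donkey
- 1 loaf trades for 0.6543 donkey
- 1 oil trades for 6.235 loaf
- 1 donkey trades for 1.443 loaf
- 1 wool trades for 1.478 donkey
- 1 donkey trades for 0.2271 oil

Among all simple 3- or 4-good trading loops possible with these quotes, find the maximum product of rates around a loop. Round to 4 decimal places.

0.9830

loaf→wool→axe→loaf: 0.4374 × 2.436 × 0.9226 = 0.98304
loaf→donkey→wool→axe→loaf: 0.6543 × 0.6443 × 2.436 × 0.9226 = 0.94745
loaf→wool→donkey→loaf: 0.4374 × 1.478 × 1.443 = 0.93287
loaf→donkey→oil→loaf: 0.6543 × 0.2271 × 6.235 = 0.92647
loaf→wool→donkey→oil→loaf: 0.4374 × 1.478 × 0.2271 × 6.235 = 0.91539
Maximum is loaf→wool→axe→loaf at 0.9830; no arbitrage — every cycle loses value.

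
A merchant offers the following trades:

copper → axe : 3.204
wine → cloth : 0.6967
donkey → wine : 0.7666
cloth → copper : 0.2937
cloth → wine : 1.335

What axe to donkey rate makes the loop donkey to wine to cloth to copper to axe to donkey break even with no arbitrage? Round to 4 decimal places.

Known legs of the cycle: 0.7666 × 0.6967 × 0.2937 × 3.204 = 0.502586801555256
For no arbitrage the full-cycle product must be 1, so the missing rate is 1 / 0.502586801555256 ≈ 1.989706.

1.9897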